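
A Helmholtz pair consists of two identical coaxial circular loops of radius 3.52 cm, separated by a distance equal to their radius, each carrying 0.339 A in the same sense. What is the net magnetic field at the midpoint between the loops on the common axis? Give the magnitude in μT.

B ≈ 8.66 μT

Each loop contributes B = μ₀IR²/[2(R²+z²)^(3/2)] on the axis, with z measured from that loop.
Loop 1 (z = 0.0176 m): B₁ = 4.33×10⁻⁶ T. Loop 2 (z = 0.0176 m): B₂ = 4.33×10⁻⁶ T.
The fields add: B = B₁ + B₂ = 8.66×10⁻⁶ T.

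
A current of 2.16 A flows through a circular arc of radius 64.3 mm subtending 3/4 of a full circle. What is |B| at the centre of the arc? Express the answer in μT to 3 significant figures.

B ≈ 15.8 μT

The Biot–Savart field of a circular arc at its centre is B = μ₀Iφ/(4πR), with φ = 4.712 rad.
B = (4π×10⁻⁷ × 2.16 × 4.712) / (4π × 0.0643) = 1.58×10⁻⁵ T.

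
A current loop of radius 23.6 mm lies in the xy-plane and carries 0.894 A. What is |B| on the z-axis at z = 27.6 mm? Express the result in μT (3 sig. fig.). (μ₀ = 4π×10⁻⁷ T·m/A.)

On the axis of a circular loop, B = μ₀IR² / [2(R²+z²)^(3/2)].
R² + z² = (0.0236)² + (0.0276)² = 0.001319 m², and (R²+z²)^(3/2) = 4.79×10⁻⁵ m³.
B = (4π×10⁻⁷ × 0.894 × 0.000557) / (2 × 4.79×10⁻⁵) = 6.53×10⁻⁶ T.

B ≈ 6.53 μT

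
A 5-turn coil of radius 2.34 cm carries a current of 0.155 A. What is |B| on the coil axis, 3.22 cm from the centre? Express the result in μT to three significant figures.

B ≈ 4.23 μT

For an N-turn flat coil, B = Nμ₀IR²/[2(R²+z²)^(3/2)] with R = 0.0234 m, z = 0.0322 m.
B = 5 × 8.46×10⁻⁷ T = 4.23×10⁻⁶ T.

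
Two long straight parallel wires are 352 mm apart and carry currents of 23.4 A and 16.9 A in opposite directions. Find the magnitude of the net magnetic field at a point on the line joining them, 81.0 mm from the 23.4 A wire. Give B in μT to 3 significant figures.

Each long wire gives B = μ₀I/(2πd). Distances are d₁ = 0.081 m and d₂ = 0.271 m.
B₁ = 5.78×10⁻⁵ T, B₂ = 1.25×10⁻⁵ T.
Between antiparallel currents both contributions point the same way, so they add. B = B₁ + B₂ = 5.78×10⁻⁵ + 1.25×10⁻⁵ = 7.03×10⁻⁵ T.

B ≈ 70.3 μT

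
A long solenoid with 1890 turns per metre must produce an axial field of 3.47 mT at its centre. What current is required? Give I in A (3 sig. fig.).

I ≈ 1.46 A

Inside a long solenoid B = μ₀nI with n = 1890 m⁻¹, so I = B/(μ₀n).
I = 3.47×10⁻³ / (4π×10⁻⁷ × 1890) = 1.46 A.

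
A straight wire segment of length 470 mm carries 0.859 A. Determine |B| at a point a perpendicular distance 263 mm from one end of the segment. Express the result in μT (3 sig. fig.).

For a finite straight segment, B = (μ₀I/4πd)(sinθ₁ + sinθ₂), where θ₁, θ₂ are the angles from the perpendicular to each end.
The perpendicular foot is at one end, so the two end-offsets along the wire are 0 and L = 0.47 m.
sinθ₁ = 0/√(0²+0.263²) = 0.0000; sinθ₂ = 0.47/√(0.47²+0.263²) = 0.8727.
B = (4π×10⁻⁷ × 0.859) / (4π × 0.263) × (0.0000 + 0.8727) = 2.85×10⁻⁷ T.

B ≈ 0.285 μT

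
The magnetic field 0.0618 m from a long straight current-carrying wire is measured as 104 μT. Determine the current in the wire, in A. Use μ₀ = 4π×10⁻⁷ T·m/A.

I ≈ 32.1 A

For a long straight wire B = μ₀I/(2πd), so I = 2πdB/μ₀.
I = 2π × 0.0618 × 1.04×10⁻⁴ / (4π×10⁻⁷) = 32.1 A.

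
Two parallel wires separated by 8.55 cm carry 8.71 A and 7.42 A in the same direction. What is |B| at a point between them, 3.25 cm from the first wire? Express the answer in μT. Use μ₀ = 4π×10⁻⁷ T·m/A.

Each long wire gives B = μ₀I/(2πd). Distances are d₁ = 0.0325 m and d₂ = 0.053 m.
B₁ = 5.36×10⁻⁵ T, B₂ = 2.80×10⁻⁵ T.
Between parallel currents the two contributions point in opposite directions, so they subtract. B = |B₁ − B₂| = |5.36×10⁻⁵ − 2.80×10⁻⁵| = 2.56×10⁻⁵ T.

B ≈ 25.6 μT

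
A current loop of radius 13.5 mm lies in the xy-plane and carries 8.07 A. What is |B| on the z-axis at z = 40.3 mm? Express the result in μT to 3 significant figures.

B ≈ 12.0 μT

On the axis of a circular loop, B = μ₀IR² / [2(R²+z²)^(3/2)].
R² + z² = (0.0135)² + (0.0403)² = 0.001806 m², and (R²+z²)^(3/2) = 7.68×10⁻⁵ m³.
B = (4π×10⁻⁷ × 8.07 × 0.0001822) / (2 × 7.68×10⁻⁵) = 1.20×10⁻⁵ T.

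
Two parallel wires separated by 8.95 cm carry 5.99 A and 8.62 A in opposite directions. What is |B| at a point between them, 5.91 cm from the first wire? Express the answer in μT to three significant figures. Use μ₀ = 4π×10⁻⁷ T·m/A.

B ≈ 77.0 μT

Each long wire gives B = μ₀I/(2πd). Distances are d₁ = 0.0591 m and d₂ = 0.0304 m.
B₁ = 2.03×10⁻⁵ T, B₂ = 5.67×10⁻⁵ T.
Between antiparallel currents both contributions point the same way, so they add. B = B₁ + B₂ = 2.03×10⁻⁵ + 5.67×10⁻⁵ = 7.70×10⁻⁵ T.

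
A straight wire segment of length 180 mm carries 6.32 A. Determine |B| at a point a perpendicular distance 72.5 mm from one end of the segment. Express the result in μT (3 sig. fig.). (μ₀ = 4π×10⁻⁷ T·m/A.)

For a finite straight segment, B = (μ₀I/4πd)(sinθ₁ + sinθ₂), where θ₁, θ₂ are the angles from the perpendicular to each end.
The perpendicular foot is at one end, so the two end-offsets along the wire are 0 and L = 0.18 m.
sinθ₁ = 0/√(0²+0.0725²) = 0.0000; sinθ₂ = 0.18/√(0.18²+0.0725²) = 0.9276.
B = (4π×10⁻⁷ × 6.32) / (4π × 0.0725) × (0.0000 + 0.9276) = 8.09×10⁻⁶ T.

B ≈ 8.09 μT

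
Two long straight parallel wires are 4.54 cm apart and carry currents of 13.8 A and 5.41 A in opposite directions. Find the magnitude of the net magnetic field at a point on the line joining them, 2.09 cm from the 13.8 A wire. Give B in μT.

Each long wire gives B = μ₀I/(2πd). Distances are d₁ = 0.0209 m and d₂ = 0.0245 m.
B₁ = 1.32×10⁻⁴ T, B₂ = 4.42×10⁻⁵ T.
Between antiparallel currents both contributions point the same way, so they add. B = B₁ + B₂ = 1.32×10⁻⁴ + 4.42×10⁻⁵ = 1.76×10⁻⁴ T.

B ≈ 176 μT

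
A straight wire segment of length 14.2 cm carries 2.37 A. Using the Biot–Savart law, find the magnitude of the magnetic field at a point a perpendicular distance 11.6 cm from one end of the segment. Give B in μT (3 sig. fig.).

For a finite straight segment, B = (μ₀I/4πd)(sinθ₁ + sinθ₂), where θ₁, θ₂ are the angles from the perpendicular to each end.
The perpendicular foot is at one end, so the two end-offsets along the wire are 0 and L = 0.142 m.
sinθ₁ = 0/√(0²+0.116²) = 0.0000; sinθ₂ = 0.142/√(0.142²+0.116²) = 0.7744.
B = (4π×10⁻⁷ × 2.37) / (4π × 0.116) × (0.0000 + 0.7744) = 1.58×10⁻⁶ T.

B ≈ 1.58 μT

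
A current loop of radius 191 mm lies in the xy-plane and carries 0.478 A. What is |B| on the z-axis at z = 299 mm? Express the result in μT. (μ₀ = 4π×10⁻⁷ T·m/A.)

On the axis of a circular loop, B = μ₀IR² / [2(R²+z²)^(3/2)].
R² + z² = (0.191)² + (0.299)² = 0.1259 m², and (R²+z²)^(3/2) = 4.47×10⁻² m³.
B = (4π×10⁻⁷ × 0.478 × 0.03648) / (2 × 4.47×10⁻²) = 2.45×10⁻⁷ T.

B ≈ 0.245 μT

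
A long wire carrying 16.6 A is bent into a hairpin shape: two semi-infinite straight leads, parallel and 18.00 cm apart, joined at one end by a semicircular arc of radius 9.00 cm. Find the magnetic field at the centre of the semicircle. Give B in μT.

B ≈ 94.8 μT

The semicircular arc contributes B_arc = μ₀I·π/(4πR) = μ₀I/(4R) = 5.79×10⁻⁵ T.
Each semi-infinite lead is at perpendicular distance R = 0.09 m from the centre, with the perpendicular foot at its near end, so it contributes μ₀I/(4πR); both point the same way, together 3.69×10⁻⁵ T.
Arc and leads all point the same direction: B = 5.79×10⁻⁵ + 3.69×10⁻⁵ = 9.48×10⁻⁵ T.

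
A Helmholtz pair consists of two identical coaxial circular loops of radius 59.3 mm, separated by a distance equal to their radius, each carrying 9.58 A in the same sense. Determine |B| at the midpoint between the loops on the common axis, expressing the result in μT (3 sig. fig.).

B ≈ 145 μT

Each loop contributes B = μ₀IR²/[2(R²+z²)^(3/2)] on the axis, with z measured from that loop.
Loop 1 (z = 0.02965 m): B₁ = 7.26×10⁻⁵ T. Loop 2 (z = 0.02965 m): B₂ = 7.26×10⁻⁵ T.
The fields add: B = B₁ + B₂ = 1.45×10⁻⁴ T.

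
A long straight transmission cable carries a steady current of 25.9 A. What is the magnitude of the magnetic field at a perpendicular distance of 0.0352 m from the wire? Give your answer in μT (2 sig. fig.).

For an infinitely long straight wire, B = μ₀I/(2πd).
B = (4π×10⁻⁷ × 25.9) / (2π × 0.0352) = 1.47×10⁻⁴ T.

B ≈ 150 μT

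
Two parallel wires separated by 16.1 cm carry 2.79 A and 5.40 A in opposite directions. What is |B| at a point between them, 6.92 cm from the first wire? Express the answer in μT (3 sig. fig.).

Each long wire gives B = μ₀I/(2πd). Distances are d₁ = 0.0692 m and d₂ = 0.0918 m.
B₁ = 8.06×10⁻⁶ T, B₂ = 1.18×10⁻⁵ T.
Between antiparallel currents both contributions point the same way, so they add. B = B₁ + B₂ = 8.06×10⁻⁶ + 1.18×10⁻⁵ = 1.98×10⁻⁵ T.

B ≈ 19.8 μT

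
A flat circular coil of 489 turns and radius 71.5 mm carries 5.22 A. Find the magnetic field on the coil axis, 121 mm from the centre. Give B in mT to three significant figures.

For an N-turn flat coil, B = Nμ₀IR²/[2(R²+z²)^(3/2)] with R = 0.0715 m, z = 0.121 m.
B = 489 × 6.04×10⁻⁶ T = 2.95×10⁻³ T.

B ≈ 2.95 mT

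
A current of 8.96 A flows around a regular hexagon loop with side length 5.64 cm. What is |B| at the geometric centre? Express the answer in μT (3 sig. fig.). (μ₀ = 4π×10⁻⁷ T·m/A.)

Each side is a finite straight segment at perpendicular distance d = a/(2 tan(π/6)) = 0.04884 m from the centre, with end-angles ±π/6.
One side contributes B₁ = (μ₀I/4πd)·2 sin(π/6) = 1.83×10⁻⁵ T.
All 6 sides add in the same direction: B = 6 × 1.83×10⁻⁵ = 1.10×10⁻⁴ T.

B ≈ 110 μT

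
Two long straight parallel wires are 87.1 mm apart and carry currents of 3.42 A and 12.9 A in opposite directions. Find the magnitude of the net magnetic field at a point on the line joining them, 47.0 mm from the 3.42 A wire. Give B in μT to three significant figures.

Each long wire gives B = μ₀I/(2πd). Distances are d₁ = 0.047 m and d₂ = 0.0401 m.
B₁ = 1.46×10⁻⁵ T, B₂ = 6.43×10⁻⁵ T.
Between antiparallel currents both contributions point the same way, so they add. B = B₁ + B₂ = 1.46×10⁻⁵ + 6.43×10⁻⁵ = 7.89×10⁻⁵ T.

B ≈ 78.9 μT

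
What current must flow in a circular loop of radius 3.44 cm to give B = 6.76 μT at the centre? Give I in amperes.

At the centre of a circular loop B = μ₀I/(2R), so I = 2RB/μ₀.
With R = 0.0344 m, I = 2 × 0.0344 × 6.76×10⁻⁶ / (4π×10⁻⁷) = 0.370 A.

I ≈ 0.370 A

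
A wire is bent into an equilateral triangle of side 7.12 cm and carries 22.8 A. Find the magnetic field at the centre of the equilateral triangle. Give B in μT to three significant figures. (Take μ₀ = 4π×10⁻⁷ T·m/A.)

Each side is a finite straight segment at perpendicular distance d = a/(2 tan(π/3)) = 0.02055 m from the centre, with end-angles ±π/3.
One side contributes B₁ = (μ₀I/4πd)·2 sin(π/3) = 1.92×10⁻⁴ T.
All 3 sides add in the same direction: B = 3 × 1.92×10⁻⁴ = 5.76×10⁻⁴ T.

B ≈ 576 μT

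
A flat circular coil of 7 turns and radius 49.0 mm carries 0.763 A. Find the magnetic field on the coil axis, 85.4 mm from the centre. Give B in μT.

B ≈ 8.44 μT

For an N-turn flat coil, B = Nμ₀IR²/[2(R²+z²)^(3/2)] with R = 0.049 m, z = 0.0854 m.
B = 7 × 1.21×10⁻⁶ T = 8.44×10⁻⁶ T.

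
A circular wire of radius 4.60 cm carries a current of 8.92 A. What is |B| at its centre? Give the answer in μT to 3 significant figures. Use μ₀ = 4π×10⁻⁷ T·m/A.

At the centre of a circular loop the Biot–Savart law gives B = μ₀I/(2R).
B = (4π×10⁻⁷ × 8.92) / (2 × 0.046) = 1.22×10⁻⁴ T.

B ≈ 122 μT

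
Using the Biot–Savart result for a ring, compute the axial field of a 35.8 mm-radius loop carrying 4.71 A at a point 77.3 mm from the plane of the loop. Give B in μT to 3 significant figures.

On the axis of a circular loop, B = μ₀IR² / [2(R²+z²)^(3/2)].
R² + z² = (0.0358)² + (0.0773)² = 0.007257 m², and (R²+z²)^(3/2) = 6.18×10⁻⁴ m³.
B = (4π×10⁻⁷ × 4.71 × 0.001282) / (2 × 6.18×10⁻⁴) = 6.14×10⁻⁶ T.

B ≈ 6.14 μT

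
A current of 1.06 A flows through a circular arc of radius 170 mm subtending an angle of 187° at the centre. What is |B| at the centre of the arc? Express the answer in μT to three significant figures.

The Biot–Savart field of a circular arc at its centre is B = μ₀Iφ/(4πR), with φ = 3.264 rad.
B = (4π×10⁻⁷ × 1.06 × 3.264) / (4π × 0.17) = 2.04×10⁻⁶ T.

B ≈ 2.04 μT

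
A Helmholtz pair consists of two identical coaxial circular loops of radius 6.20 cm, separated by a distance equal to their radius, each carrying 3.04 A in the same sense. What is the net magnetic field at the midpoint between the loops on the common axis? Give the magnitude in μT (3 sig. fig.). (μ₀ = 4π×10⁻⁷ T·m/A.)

Each loop contributes B = μ₀IR²/[2(R²+z²)^(3/2)] on the axis, with z measured from that loop.
Loop 1 (z = 0.031 m): B₁ = 2.20×10⁻⁵ T. Loop 2 (z = 0.031 m): B₂ = 2.20×10⁻⁵ T.
The fields add: B = B₁ + B₂ = 4.41×10⁻⁵ T.

B ≈ 44.1 μT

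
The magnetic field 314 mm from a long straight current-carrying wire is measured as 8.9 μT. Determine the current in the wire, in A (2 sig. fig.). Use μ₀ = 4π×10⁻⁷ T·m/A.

For a long straight wire B = μ₀I/(2πd), so I = 2πdB/μ₀.
I = 2π × 0.314 × 8.90×10⁻⁶ / (4π×10⁻⁷) = 14.0 A.

I ≈ 14 A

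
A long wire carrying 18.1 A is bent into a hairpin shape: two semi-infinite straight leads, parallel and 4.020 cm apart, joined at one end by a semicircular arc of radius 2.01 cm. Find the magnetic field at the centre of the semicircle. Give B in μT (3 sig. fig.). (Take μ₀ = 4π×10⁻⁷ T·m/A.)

B ≈ 463 μT

The semicircular arc contributes B_arc = μ₀I·π/(4πR) = μ₀I/(4R) = 2.83×10⁻⁴ T.
Each semi-infinite lead is at perpendicular distance R = 0.0201 m from the centre, with the perpendicular foot at its near end, so it contributes μ₀I/(4πR); both point the same way, together 1.80×10⁻⁴ T.
Arc and leads all point the same direction: B = 2.83×10⁻⁴ + 1.80×10⁻⁴ = 4.63×10⁻⁴ T.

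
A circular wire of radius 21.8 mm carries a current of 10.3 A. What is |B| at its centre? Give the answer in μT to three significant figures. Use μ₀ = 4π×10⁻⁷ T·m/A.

At the centre of a circular loop the Biot–Savart law gives B = μ₀I/(2R).
B = (4π×10⁻⁷ × 10.3) / (2 × 0.0218) = 2.97×10⁻⁴ T.

B ≈ 297 μT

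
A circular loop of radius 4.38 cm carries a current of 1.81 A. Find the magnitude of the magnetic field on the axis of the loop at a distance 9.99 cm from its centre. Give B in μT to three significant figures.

B ≈ 1.68 μT

On the axis of a circular loop, B = μ₀IR² / [2(R²+z²)^(3/2)].
R² + z² = (0.0438)² + (0.0999)² = 0.0119 m², and (R²+z²)^(3/2) = 1.30×10⁻³ m³.
B = (4π×10⁻⁷ × 1.81 × 0.001918) / (2 × 1.30×10⁻³) = 1.68×10⁻⁶ T.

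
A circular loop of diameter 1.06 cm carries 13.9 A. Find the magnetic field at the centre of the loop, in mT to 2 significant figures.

At the centre of a circular loop the Biot–Savart law gives B = μ₀I/(2R) (so R = 0.0053 m).
B = (4π×10⁻⁷ × 13.9) / (2 × 0.0053) = 1.65×10⁻³ T.

B ≈ 1.6 mT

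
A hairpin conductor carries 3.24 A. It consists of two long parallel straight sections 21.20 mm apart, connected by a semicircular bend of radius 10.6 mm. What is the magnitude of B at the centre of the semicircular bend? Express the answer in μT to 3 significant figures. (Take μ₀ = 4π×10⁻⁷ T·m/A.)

B ≈ 157 μT

The semicircular arc contributes B_arc = μ₀I·π/(4πR) = μ₀I/(4R) = 9.60×10⁻⁵ T.
Each semi-infinite lead is at perpendicular distance R = 0.0106 m from the centre, with the perpendicular foot at its near end, so it contributes μ₀I/(4πR); both point the same way, together 6.11×10⁻⁵ T.
Arc and leads all point the same direction: B = 9.60×10⁻⁵ + 6.11×10⁻⁵ = 1.57×10⁻⁴ T.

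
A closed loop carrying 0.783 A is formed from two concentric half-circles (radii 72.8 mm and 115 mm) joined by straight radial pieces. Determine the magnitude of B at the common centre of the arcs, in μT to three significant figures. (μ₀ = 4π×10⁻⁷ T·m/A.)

The radial connectors point toward the centre, so dl × r̂ = 0 and they contribute nothing.
Each semicircle gives μ₀I/(4R): inner arc 3.38×10⁻⁶ T, outer arc 2.14×10⁻⁶ T.
The two arcs carry current in opposite angular senses, so their fields oppose: B = |3.38×10⁻⁶ − 2.14×10⁻⁶| = 1.24×10⁻⁶ T.

B ≈ 1.24 μT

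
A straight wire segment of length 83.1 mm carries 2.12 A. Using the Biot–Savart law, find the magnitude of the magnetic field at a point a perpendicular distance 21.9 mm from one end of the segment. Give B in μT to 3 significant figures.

For a finite straight segment, B = (μ₀I/4πd)(sinθ₁ + sinθ₂), where θ₁, θ₂ are the angles from the perpendicular to each end.
The perpendicular foot is at one end, so the two end-offsets along the wire are 0 and L = 0.0831 m.
sinθ₁ = 0/√(0²+0.0219²) = 0.0000; sinθ₂ = 0.0831/√(0.0831²+0.0219²) = 0.9670.
B = (4π×10⁻⁷ × 2.12) / (4π × 0.0219) × (0.0000 + 0.9670) = 9.36×10⁻⁶ T.

B ≈ 9.36 μT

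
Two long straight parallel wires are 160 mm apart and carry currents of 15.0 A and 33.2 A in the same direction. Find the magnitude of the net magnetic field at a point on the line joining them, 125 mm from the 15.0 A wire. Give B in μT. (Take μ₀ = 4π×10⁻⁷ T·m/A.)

B ≈ 166 μT

Each long wire gives B = μ₀I/(2πd). Distances are d₁ = 0.125 m and d₂ = 0.035 m.
B₁ = 2.40×10⁻⁵ T, B₂ = 1.90×10⁻⁴ T.
Between parallel currents the two contributions point in opposite directions, so they subtract. B = |B₁ − B₂| = |2.40×10⁻⁵ − 1.90×10⁻⁴| = 1.66×10⁻⁴ T.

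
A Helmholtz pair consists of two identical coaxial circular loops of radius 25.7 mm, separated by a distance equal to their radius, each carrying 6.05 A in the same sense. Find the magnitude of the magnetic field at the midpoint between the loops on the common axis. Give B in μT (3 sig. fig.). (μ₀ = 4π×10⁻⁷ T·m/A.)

B ≈ 212 μT

Each loop contributes B = μ₀IR²/[2(R²+z²)^(3/2)] on the axis, with z measured from that loop.
Loop 1 (z = 0.01285 m): B₁ = 1.06×10⁻⁴ T. Loop 2 (z = 0.01285 m): B₂ = 1.06×10⁻⁴ T.
The fields add: B = B₁ + B₂ = 2.12×10⁻⁴ T.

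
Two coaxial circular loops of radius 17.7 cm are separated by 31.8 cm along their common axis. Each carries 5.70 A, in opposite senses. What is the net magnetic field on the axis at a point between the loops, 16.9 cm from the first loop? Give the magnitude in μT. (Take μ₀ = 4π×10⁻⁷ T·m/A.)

Each loop contributes B = μ₀IR²/[2(R²+z²)^(3/2)] on the axis, with z measured from that loop.
Loop 1 (z = 0.169 m): B₁ = 7.66×10⁻⁶ T. Loop 2 (z = 0.149 m): B₂ = 9.06×10⁻⁶ T.
The fields oppose: B = |B₁ − B₂| = 1.40×10⁻⁶ T.

B ≈ 1.40 μT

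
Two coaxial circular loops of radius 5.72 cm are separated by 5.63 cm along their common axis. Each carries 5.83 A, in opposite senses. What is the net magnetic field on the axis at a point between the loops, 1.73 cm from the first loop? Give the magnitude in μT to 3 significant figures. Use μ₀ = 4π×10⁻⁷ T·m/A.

Each loop contributes B = μ₀IR²/[2(R²+z²)^(3/2)] on the axis, with z measured from that loop.
Loop 1 (z = 0.0173 m): B₁ = 5.62×10⁻⁵ T. Loop 2 (z = 0.039 m): B₂ = 3.61×10⁻⁵ T.
The fields oppose: B = |B₁ − B₂| = 2.00×10⁻⁵ T.

B ≈ 20.0 μT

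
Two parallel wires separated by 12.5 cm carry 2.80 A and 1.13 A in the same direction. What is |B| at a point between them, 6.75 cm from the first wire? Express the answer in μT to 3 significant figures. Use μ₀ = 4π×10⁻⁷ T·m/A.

B ≈ 4.37 μT

Each long wire gives B = μ₀I/(2πd). Distances are d₁ = 0.0675 m and d₂ = 0.0575 m.
B₁ = 8.30×10⁻⁶ T, B₂ = 3.93×10⁻⁶ T.
Between parallel currents the two contributions point in opposite directions, so they subtract. B = |B₁ − B₂| = |8.30×10⁻⁶ − 3.93×10⁻⁶| = 4.37×10⁻⁶ T.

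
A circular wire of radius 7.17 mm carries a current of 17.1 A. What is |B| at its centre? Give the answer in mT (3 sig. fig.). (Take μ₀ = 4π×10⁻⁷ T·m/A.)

At the centre of a circular loop the Biot–Savart law gives B = μ₀I/(2R).
B = (4π×10⁻⁷ × 17.1) / (2 × 0.00717) = 1.50×10⁻³ T.

B ≈ 1.50 mT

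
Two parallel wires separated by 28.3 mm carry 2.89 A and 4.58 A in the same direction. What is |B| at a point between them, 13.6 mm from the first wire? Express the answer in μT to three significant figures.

Each long wire gives B = μ₀I/(2πd). Distances are d₁ = 0.0136 m and d₂ = 0.0147 m.
B₁ = 4.25×10⁻⁵ T, B₂ = 6.23×10⁻⁵ T.
Between parallel currents the two contributions point in opposite directions, so they subtract. B = |B₁ − B₂| = |4.25×10⁻⁵ − 6.23×10⁻⁵| = 1.98×10⁻⁵ T.

B ≈ 19.8 μT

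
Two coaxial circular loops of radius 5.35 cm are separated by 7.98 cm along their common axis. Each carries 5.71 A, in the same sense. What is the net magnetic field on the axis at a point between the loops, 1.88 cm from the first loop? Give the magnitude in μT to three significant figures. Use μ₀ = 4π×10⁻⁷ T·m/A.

Each loop contributes B = μ₀IR²/[2(R²+z²)^(3/2)] on the axis, with z measured from that loop.
Loop 1 (z = 0.0188 m): B₁ = 5.63×10⁻⁵ T. Loop 2 (z = 0.061 m): B₂ = 1.92×10⁻⁵ T.
The fields add: B = B₁ + B₂ = 7.55×10⁻⁵ T.

B ≈ 75.5 μT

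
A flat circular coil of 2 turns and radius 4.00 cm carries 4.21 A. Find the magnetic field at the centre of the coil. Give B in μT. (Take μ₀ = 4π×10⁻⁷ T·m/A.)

For an N-turn flat coil, B = Nμ₀I/(2R) with R = 0.04 m.
B = 2 × 6.61×10⁻⁵ T = 1.32×10⁻⁴ T.

B ≈ 132 μT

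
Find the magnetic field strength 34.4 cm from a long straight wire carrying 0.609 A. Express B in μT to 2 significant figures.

B ≈ 0.35 μT

For an infinitely long straight wire, B = μ₀I/(2πd).
B = (4π×10⁻⁷ × 0.609) / (2π × 0.344) = 3.54×10⁻⁷ T.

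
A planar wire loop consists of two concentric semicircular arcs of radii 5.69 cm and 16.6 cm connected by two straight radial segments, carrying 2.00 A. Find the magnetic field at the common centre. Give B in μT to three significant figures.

B ≈ 7.26 μT

The radial connectors point toward the centre, so dl × r̂ = 0 and they contribute nothing.
Each semicircle gives μ₀I/(4R): inner arc 1.10×10⁻⁵ T, outer arc 3.79×10⁻⁶ T.
The two arcs carry current in opposite angular senses, so their fields oppose: B = |1.10×10⁻⁵ − 3.79×10⁻⁶| = 7.26×10⁻⁶ T.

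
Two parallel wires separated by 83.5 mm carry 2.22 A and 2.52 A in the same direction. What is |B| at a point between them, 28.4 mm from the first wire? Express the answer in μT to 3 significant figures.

B ≈ 6.49 μT

Each long wire gives B = μ₀I/(2πd). Distances are d₁ = 0.0284 m and d₂ = 0.0551 m.
B₁ = 1.56×10⁻⁵ T, B₂ = 9.15×10⁻⁶ T.
Between parallel currents the two contributions point in opposite directions, so they subtract. B = |B₁ − B₂| = |1.56×10⁻⁵ − 9.15×10⁻⁶| = 6.49×10⁻⁶ T.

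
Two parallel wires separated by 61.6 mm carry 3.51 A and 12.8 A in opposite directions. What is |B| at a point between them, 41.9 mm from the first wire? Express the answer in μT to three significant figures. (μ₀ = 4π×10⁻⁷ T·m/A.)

Each long wire gives B = μ₀I/(2πd). Distances are d₁ = 0.0419 m and d₂ = 0.0197 m.
B₁ = 1.68×10⁻⁵ T, B₂ = 1.30×10⁻⁴ T.
Between antiparallel currents both contributions point the same way, so they add. B = B₁ + B₂ = 1.68×10⁻⁵ + 1.30×10⁻⁴ = 1.47×10⁻⁴ T.

B ≈ 147 μT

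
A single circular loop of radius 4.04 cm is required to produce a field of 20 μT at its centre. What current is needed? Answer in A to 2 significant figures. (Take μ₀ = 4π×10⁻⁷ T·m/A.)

At the centre of a circular loop B = μ₀I/(2R), so I = 2RB/μ₀.
With R = 0.0404 m, I = 2 × 0.0404 × 2.00×10⁻⁵ / (4π×10⁻⁷) = 1.29 A.

I ≈ 1.3 A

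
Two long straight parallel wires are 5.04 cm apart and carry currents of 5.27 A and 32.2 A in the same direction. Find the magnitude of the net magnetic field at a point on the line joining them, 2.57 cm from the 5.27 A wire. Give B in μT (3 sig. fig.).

B ≈ 220 μT

Each long wire gives B = μ₀I/(2πd). Distances are d₁ = 0.0257 m and d₂ = 0.0247 m.
B₁ = 4.10×10⁻⁵ T, B₂ = 2.61×10⁻⁴ T.
Between parallel currents the two contributions point in opposite directions, so they subtract. B = |B₁ − B₂| = |4.10×10⁻⁵ − 2.61×10⁻⁴| = 2.20×10⁻⁴ T.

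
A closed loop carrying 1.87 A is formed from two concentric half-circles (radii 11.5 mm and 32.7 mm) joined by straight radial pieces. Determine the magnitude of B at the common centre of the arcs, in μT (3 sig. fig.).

The radial connectors point toward the centre, so dl × r̂ = 0 and they contribute nothing.
Each semicircle gives μ₀I/(4R): inner arc 5.11×10⁻⁵ T, outer arc 1.80×10⁻⁵ T.
The two arcs carry current in opposite angular senses, so their fields oppose: B = |5.11×10⁻⁵ − 1.80×10⁻⁵| = 3.31×10⁻⁵ T.

B ≈ 33.1 μT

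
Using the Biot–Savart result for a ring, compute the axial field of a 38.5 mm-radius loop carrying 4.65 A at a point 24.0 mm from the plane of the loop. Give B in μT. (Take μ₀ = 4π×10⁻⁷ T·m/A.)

On the axis of a circular loop, B = μ₀IR² / [2(R²+z²)^(3/2)].
R² + z² = (0.0385)² + (0.024)² = 0.002058 m², and (R²+z²)^(3/2) = 9.34×10⁻⁵ m³.
B = (4π×10⁻⁷ × 4.65 × 0.001482) / (2 × 9.34×10⁻⁵) = 4.64×10⁻⁵ T.

B ≈ 46.4 μT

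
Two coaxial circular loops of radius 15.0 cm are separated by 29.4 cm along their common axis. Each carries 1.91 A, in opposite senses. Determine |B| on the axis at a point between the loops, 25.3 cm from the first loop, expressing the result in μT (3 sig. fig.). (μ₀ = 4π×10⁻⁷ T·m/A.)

Each loop contributes B = μ₀IR²/[2(R²+z²)^(3/2)] on the axis, with z measured from that loop.
Loop 1 (z = 0.253 m): B₁ = 1.06×10⁻⁶ T. Loop 2 (z = 0.041 m): B₂ = 7.18×10⁻⁶ T.
The fields oppose: B = |B₁ − B₂| = 6.12×10⁻⁶ T.

B ≈ 6.12 μT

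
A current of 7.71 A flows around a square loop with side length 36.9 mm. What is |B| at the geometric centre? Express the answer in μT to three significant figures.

Each side is a finite straight segment at perpendicular distance d = a/(2 tan(π/4)) = 0.01845 m from the centre, with end-angles ±π/4.
One side contributes B₁ = (μ₀I/4πd)·2 sin(π/4) = 5.91×10⁻⁵ T.
All 4 sides add in the same direction: B = 4 × 5.91×10⁻⁵ = 2.36×10⁻⁴ T.

B ≈ 236 μT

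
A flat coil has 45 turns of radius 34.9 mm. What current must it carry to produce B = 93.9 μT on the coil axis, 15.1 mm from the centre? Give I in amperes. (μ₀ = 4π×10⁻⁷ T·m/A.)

I ≈ 0.150 A

For an N-turn coil, B = Nμ₀IR²/[2(R²+z²)^(3/2)] with R = 0.0349 m, z = 0.0151 m, so I = 2B(R²+z²)^(3/2)/(Nμ₀R²) = 2 × 9.39×10⁻⁵ × 5.50×10⁻⁵ / (45 × 4π×10⁻⁷ × 0.001218) = 0.150 A.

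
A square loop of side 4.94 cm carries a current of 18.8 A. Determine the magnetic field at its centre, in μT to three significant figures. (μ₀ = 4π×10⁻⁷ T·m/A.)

B ≈ 431 μT

Each side is a finite straight segment at perpendicular distance d = a/(2 tan(π/4)) = 0.0247 m from the centre, with end-angles ±π/4.
One side contributes B₁ = (μ₀I/4πd)·2 sin(π/4) = 1.08×10⁻⁴ T.
All 4 sides add in the same direction: B = 4 × 1.08×10⁻⁴ = 4.31×10⁻⁴ T.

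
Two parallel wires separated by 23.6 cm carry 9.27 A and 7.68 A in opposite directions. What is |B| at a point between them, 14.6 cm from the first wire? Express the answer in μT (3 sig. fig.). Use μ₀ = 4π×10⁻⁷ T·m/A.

Each long wire gives B = μ₀I/(2πd). Distances are d₁ = 0.146 m and d₂ = 0.09 m.
B₁ = 1.27×10⁻⁵ T, B₂ = 1.71×10⁻⁵ T.
Between antiparallel currents both contributions point the same way, so they add. B = B₁ + B₂ = 1.27×10⁻⁵ + 1.71×10⁻⁵ = 2.98×10⁻⁵ T.

B ≈ 29.8 μT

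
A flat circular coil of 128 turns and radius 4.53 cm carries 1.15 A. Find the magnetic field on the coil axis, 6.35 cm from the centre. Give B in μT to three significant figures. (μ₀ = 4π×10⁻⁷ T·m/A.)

For an N-turn flat coil, B = Nμ₀IR²/[2(R²+z²)^(3/2)] with R = 0.0453 m, z = 0.0635 m.
B = 128 × 3.12×10⁻⁶ T = 4.00×10⁻⁴ T.

B ≈ 400 μT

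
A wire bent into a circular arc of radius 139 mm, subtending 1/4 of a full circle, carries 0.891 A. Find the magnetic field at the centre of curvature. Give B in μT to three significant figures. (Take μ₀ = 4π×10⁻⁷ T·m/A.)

B ≈ 1.01 μT

The Biot–Savart field of a circular arc at its centre is B = μ₀Iφ/(4πR), with φ = 1.571 rad.
B = (4π×10⁻⁷ × 0.891 × 1.571) / (4π × 0.139) = 1.01×10⁻⁶ T.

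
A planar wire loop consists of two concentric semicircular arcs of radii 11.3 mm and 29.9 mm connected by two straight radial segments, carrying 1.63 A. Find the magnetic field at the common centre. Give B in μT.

The radial connectors point toward the centre, so dl × r̂ = 0 and they contribute nothing.
Each semicircle gives μ₀I/(4R): inner arc 4.53×10⁻⁵ T, outer arc 1.71×10⁻⁵ T.
The two arcs carry current in opposite angular senses, so their fields oppose: B = |4.53×10⁻⁵ − 1.71×10⁻⁵| = 2.82×10⁻⁵ T.

B ≈ 28.2 μT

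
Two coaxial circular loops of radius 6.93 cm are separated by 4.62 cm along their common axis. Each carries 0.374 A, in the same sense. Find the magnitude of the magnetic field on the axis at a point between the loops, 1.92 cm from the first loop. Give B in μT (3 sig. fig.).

B ≈ 5.78 μT

Each loop contributes B = μ₀IR²/[2(R²+z²)^(3/2)] on the axis, with z measured from that loop.
Loop 1 (z = 0.0192 m): B₁ = 3.03×10⁻⁶ T. Loop 2 (z = 0.027 m): B₂ = 2.74×10⁻⁶ T.
The fields add: B = B₁ + B₂ = 5.78×10⁻⁶ T.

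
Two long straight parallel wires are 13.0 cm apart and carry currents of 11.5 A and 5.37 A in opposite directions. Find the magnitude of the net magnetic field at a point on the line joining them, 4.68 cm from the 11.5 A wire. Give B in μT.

B ≈ 62.1 μT

Each long wire gives B = μ₀I/(2πd). Distances are d₁ = 0.0468 m and d₂ = 0.0832 m.
B₁ = 4.91×10⁻⁵ T, B₂ = 1.29×10⁻⁵ T.
Between antiparallel currents both contributions point the same way, so they add. B = B₁ + B₂ = 4.91×10⁻⁵ + 1.29×10⁻⁵ = 6.21×10⁻⁵ T.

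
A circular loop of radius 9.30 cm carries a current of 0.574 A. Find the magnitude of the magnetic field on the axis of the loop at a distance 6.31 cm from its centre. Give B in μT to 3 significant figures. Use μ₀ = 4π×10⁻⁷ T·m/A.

B ≈ 2.20 μT

On the axis of a circular loop, B = μ₀IR² / [2(R²+z²)^(3/2)].
R² + z² = (0.093)² + (0.0631)² = 0.01263 m², and (R²+z²)^(3/2) = 1.42×10⁻³ m³.
B = (4π×10⁻⁷ × 0.574 × 0.008649) / (2 × 1.42×10⁻³) = 2.20×10⁻⁶ T.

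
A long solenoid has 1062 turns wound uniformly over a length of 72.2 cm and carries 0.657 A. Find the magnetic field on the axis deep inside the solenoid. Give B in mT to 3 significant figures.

B ≈ 1.21 mT

Inside a long solenoid, B = μ₀nI with n = 1471 turns/m.
B = 4π×10⁻⁷ × 1471 × 0.657 = 1.21×10⁻³ T.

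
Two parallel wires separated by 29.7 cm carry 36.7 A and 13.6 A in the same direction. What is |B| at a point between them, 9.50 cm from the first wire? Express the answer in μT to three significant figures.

B ≈ 63.8 μT

Each long wire gives B = μ₀I/(2πd). Distances are d₁ = 0.095 m and d₂ = 0.202 m.
B₁ = 7.73×10⁻⁵ T, B₂ = 1.35×10⁻⁵ T.
Between parallel currents the two contributions point in opposite directions, so they subtract. B = |B₁ − B₂| = |7.73×10⁻⁵ − 1.35×10⁻⁵| = 6.38×10⁻⁵ T.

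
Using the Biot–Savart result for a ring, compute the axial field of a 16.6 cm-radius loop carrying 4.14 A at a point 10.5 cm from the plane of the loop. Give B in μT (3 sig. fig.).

On the axis of a circular loop, B = μ₀IR² / [2(R²+z²)^(3/2)].
R² + z² = (0.166)² + (0.105)² = 0.03858 m², and (R²+z²)^(3/2) = 7.58×10⁻³ m³.
B = (4π×10⁻⁷ × 4.14 × 0.02756) / (2 × 7.58×10⁻³) = 9.46×10⁻⁶ T.

B ≈ 9.46 μT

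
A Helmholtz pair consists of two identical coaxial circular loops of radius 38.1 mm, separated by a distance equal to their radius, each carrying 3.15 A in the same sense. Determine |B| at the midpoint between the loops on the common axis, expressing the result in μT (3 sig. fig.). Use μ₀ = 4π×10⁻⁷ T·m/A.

B ≈ 74.3 μT

Each loop contributes B = μ₀IR²/[2(R²+z²)^(3/2)] on the axis, with z measured from that loop.
Loop 1 (z = 0.01905 m): B₁ = 3.72×10⁻⁵ T. Loop 2 (z = 0.01905 m): B₂ = 3.72×10⁻⁵ T.
The fields add: B = B₁ + B₂ = 7.43×10⁻⁵ T.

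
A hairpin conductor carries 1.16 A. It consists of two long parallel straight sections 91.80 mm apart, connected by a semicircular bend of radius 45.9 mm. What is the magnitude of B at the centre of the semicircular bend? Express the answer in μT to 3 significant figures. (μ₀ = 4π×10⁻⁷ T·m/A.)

The semicircular arc contributes B_arc = μ₀I·π/(4πR) = μ₀I/(4R) = 7.94×10⁻⁶ T.
Each semi-infinite lead is at perpendicular distance R = 0.0459 m from the centre, with the perpendicular foot at its near end, so it contributes μ₀I/(4πR); both point the same way, together 5.05×10⁻⁶ T.
Arc and leads all point the same direction: B = 7.94×10⁻⁶ + 5.05×10⁻⁶ = 1.30×10⁻⁵ T.

B ≈ 13.0 μT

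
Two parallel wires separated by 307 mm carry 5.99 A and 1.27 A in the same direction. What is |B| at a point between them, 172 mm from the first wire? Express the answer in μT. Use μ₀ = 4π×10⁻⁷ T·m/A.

B ≈ 5.08 μT

Each long wire gives B = μ₀I/(2πd). Distances are d₁ = 0.172 m and d₂ = 0.135 m.
B₁ = 6.97×10⁻⁶ T, B₂ = 1.88×10⁻⁶ T.
Between parallel currents the two contributions point in opposite directions, so they subtract. B = |B₁ − B₂| = |6.97×10⁻⁶ − 1.88×10⁻⁶| = 5.08×10⁻⁶ T.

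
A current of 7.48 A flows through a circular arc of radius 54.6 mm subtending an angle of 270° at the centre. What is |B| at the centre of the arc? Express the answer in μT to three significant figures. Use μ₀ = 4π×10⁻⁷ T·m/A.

The Biot–Savart field of a circular arc at its centre is B = μ₀Iφ/(4πR), with φ = 4.712 rad.
B = (4π×10⁻⁷ × 7.48 × 4.712) / (4π × 0.0546) = 6.46×10⁻⁵ T.

B ≈ 64.6 μT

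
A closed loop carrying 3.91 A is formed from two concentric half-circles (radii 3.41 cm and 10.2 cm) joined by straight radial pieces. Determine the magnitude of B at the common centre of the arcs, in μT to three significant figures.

B ≈ 24.0 μT

The radial connectors point toward the centre, so dl × r̂ = 0 and they contribute nothing.
Each semicircle gives μ₀I/(4R): inner arc 3.60×10⁻⁵ T, outer arc 1.20×10⁻⁵ T.
The two arcs carry current in opposite angular senses, so their fields oppose: B = |3.60×10⁻⁵ − 1.20×10⁻⁵| = 2.40×10⁻⁵ T.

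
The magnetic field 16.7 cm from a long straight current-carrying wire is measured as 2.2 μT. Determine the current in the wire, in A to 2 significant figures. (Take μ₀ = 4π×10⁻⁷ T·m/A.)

For a long straight wire B = μ₀I/(2πd), so I = 2πdB/μ₀.
I = 2π × 0.167 × 2.20×10⁻⁶ / (4π×10⁻⁷) = 1.84 A.

I ≈ 1.8 A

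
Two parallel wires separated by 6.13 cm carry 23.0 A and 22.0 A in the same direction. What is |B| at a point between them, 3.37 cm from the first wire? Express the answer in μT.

B ≈ 22.9 μT

Each long wire gives B = μ₀I/(2πd). Distances are d₁ = 0.0337 m and d₂ = 0.0276 m.
B₁ = 1.36×10⁻⁴ T, B₂ = 1.59×10⁻⁴ T.
Between parallel currents the two contributions point in opposite directions, so they subtract. B = |B₁ − B₂| = |1.36×10⁻⁴ − 1.59×10⁻⁴| = 2.29×10⁻⁵ T.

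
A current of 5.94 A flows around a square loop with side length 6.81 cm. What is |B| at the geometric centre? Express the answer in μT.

Each side is a finite straight segment at perpendicular distance d = a/(2 tan(π/4)) = 0.03405 m from the centre, with end-angles ±π/4.
One side contributes B₁ = (μ₀I/4πd)·2 sin(π/4) = 2.47×10⁻⁵ T.
All 4 sides add in the same direction: B = 4 × 2.47×10⁻⁵ = 9.87×10⁻⁵ T.

B ≈ 98.7 μT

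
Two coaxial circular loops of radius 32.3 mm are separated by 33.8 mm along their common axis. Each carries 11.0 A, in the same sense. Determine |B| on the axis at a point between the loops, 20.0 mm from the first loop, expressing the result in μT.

B ≈ 298 μT

Each loop contributes B = μ₀IR²/[2(R²+z²)^(3/2)] on the axis, with z measured from that loop.
Loop 1 (z = 0.02 m): B₁ = 1.32×10⁻⁴ T. Loop 2 (z = 0.0138 m): B₂ = 1.66×10⁻⁴ T.
The fields add: B = B₁ + B₂ = 2.98×10⁻⁴ T.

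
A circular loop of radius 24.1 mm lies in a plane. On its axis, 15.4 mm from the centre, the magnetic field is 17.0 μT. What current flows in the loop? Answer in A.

I ≈ 1.09 A

On the axis of a loop, B = μ₀IR²/[2(R²+z²)^(3/2)], so I = 2B(R²+z²)^(3/2)/(μ₀R²).
R² + z² = 0.0005808 + 0.0002372 = 0.000818 m²; raised to 3/2 gives 2.34×10⁻⁵ m³.
I = 2 × 1.70×10⁻⁵ × 2.34×10⁻⁵ / (1.26×10⁻⁶ × 0.0005808) = 1.09 A.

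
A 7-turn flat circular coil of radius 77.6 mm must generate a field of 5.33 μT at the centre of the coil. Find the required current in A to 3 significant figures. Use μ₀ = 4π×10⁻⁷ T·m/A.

I ≈ 0.0940 A

For an N-turn coil, B = Nμ₀I/(2R) with R = 0.0776 m, so I = 2RB/(Nμ₀) = 2 × 0.0776 × 5.33×10⁻⁶ / (7 × 4π×10⁻⁷) = 9.40×10⁻² A.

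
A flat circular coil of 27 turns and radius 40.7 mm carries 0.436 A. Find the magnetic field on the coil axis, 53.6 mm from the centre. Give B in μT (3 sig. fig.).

For an N-turn flat coil, B = Nμ₀IR²/[2(R²+z²)^(3/2)] with R = 0.0407 m, z = 0.0536 m.
B = 27 × 1.49×10⁻⁶ T = 4.02×10⁻⁵ T.

B ≈ 40.2 μT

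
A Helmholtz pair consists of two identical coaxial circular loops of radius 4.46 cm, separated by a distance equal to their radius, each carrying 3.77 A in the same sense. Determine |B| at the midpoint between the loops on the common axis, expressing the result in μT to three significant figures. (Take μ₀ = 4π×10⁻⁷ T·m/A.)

B ≈ 76.0 μT

Each loop contributes B = μ₀IR²/[2(R²+z²)^(3/2)] on the axis, with z measured from that loop.
Loop 1 (z = 0.0223 m): B₁ = 3.80×10⁻⁵ T. Loop 2 (z = 0.0223 m): B₂ = 3.80×10⁻⁵ T.
The fields add: B = B₁ + B₂ = 7.60×10⁻⁵ T.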